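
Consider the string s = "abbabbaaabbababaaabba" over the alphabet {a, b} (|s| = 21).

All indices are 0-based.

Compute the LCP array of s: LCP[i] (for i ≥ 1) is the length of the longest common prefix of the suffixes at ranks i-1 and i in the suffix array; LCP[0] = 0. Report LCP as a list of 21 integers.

sorted suffixes:
  #0 SA[0]=20  'a'
  #1 SA[1]=15  'aaabba'
  #2 SA[2]=6  'aaabbababaaabba'
  #3 SA[3]=16  'aabba'
  #4 SA[4]=7  'aabbababaaabba'
  #5 SA[5]=13  'abaaabba'
  #6 SA[6]=11  'ababaaabba'
  #7 SA[7]=17  'abba'
  #8 SA[8]=3  'abbaaabbababaaabba'
  #9 SA[9]=8  'abbababaaabba'
  #10 SA[10]=0  'abbabbaaabbababaaabba'
  #11 SA[11]=19  'ba'
  #12 SA[12]=14  'baaabba'
  #13 SA[13]=5  'baaabbababaaabba'
  #14 SA[14]=12  'babaaabba'
  #15 SA[15]=10  'bababaaabba'
  #16 SA[16]=2  'babbaaabbababaaabba'
  #17 SA[17]=18  'bba'
  #18 SA[18]=4  'bbaaabbababaaabba'
  #19 SA[19]=9  'bbababaaabba'
  #20 SA[20]=1  'bbabbaaabbababaaabba'

SA = [20, 15, 6, 16, 7, 13, 11, 17, 3, 8, 0, 19, 14, 5, 12, 10, 2, 18, 4, 9, 1]
[i] adj suffixes → lcp
  [1] 20/15 → 1 ('a')
  [2] 15/6 → 6 ('aaabba')
  [3] 6/16 → 2 ('aa')
  [4] 16/7 → 5 ('aabba')
  [5] 7/13 → 1 ('a')
  [6] 13/11 → 3 ('aba')
  [7] 11/17 → 2 ('ab')
  [8] 17/3 → 4 ('abba')
  [9] 3/8 → 4 ('abba')
  [10] 8/0 → 5 ('abbab')
  [11] 0/19 → 0 ('')
  [12] 19/14 → 2 ('ba')
  [13] 14/5 → 7 ('baaabba')
  [14] 5/12 → 2 ('ba')
  [15] 12/10 → 4 ('baba')
  [16] 10/2 → 3 ('bab')
  [17] 2/18 → 1 ('b')
  [18] 18/4 → 3 ('bba')
  [19] 4/9 → 3 ('bba')
  [20] 9/1 → 4 ('bbab')

[0, 1, 6, 2, 5, 1, 3, 2, 4, 4, 5, 0, 2, 7, 2, 4, 3, 1, 3, 3, 4]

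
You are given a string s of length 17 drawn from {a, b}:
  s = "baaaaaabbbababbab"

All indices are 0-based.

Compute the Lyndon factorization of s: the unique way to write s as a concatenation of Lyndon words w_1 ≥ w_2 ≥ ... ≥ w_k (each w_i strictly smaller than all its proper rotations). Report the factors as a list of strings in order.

emit factor 1: 'b' (i=0, period=1)
emit factor 2: 'aaaaaabbbababbab' (i=1, period=16)

["b", "aaaaaabbbababbab"]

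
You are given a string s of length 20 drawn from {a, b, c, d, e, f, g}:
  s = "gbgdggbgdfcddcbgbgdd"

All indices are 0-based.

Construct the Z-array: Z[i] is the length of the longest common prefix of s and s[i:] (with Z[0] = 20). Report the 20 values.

Z[0]=20
i=1: i≥r, start 0; Z[1]=0
i=2: i≥r, start 0; Z[2]=1 scan→box=[2,3)
i=3: i≥r, start 0; Z[3]=0
i=4: i≥r, start 0; Z[4]=1 scan→box=[4,5)
i=5: i≥r, start 0; Z[5]=4 scan→box=[5,9)
i=6: min(r-i=3, Z[1]=0)=0; Z[6]=0
i=7: min(r-i=2, Z[2]=1)=1; Z[7]=1
i=8: min(r-i=1, Z[3]=0)=0; Z[8]=0
i=9: i≥r, start 0; Z[9]=0
i=10: i≥r, start 0; Z[10]=0
i=11: i≥r, start 0; Z[11]=0
i=12: i≥r, start 0; Z[12]=0
i=13: i≥r, start 0; Z[13]=0
i=14: i≥r, start 0; Z[14]=0
i=15: i≥r, start 0; Z[15]=4 scan→box=[15,19)
i=16: min(r-i=3, Z[1]=0)=0; Z[16]=0
i=17: min(r-i=2, Z[2]=1)=1; Z[17]=1
i=18: min(r-i=1, Z[3]=0)=0; Z[18]=0
i=19: i≥r, start 0; Z[19]=0

[20, 0, 1, 0, 1, 4, 0, 1, 0, 0, 0, 0, 0, 0, 0, 4, 0, 1, 0, 0]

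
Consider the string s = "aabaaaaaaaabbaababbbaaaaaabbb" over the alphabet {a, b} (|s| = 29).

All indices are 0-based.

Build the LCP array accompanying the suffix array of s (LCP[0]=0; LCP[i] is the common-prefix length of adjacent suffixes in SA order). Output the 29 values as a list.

[0, 7, 6, 8, 5, 7, 4, 6, 3, 5, 2, 4, 3, 4, 1, 3, 2, 3, 4, 0, 1, 7, 3, 2, 1, 2, 4, 2, 3]

rank→(start, suffix):
  0 → (3, 'aaaaaaaabbaababbbaaaaaabbb')
  1 → (4, 'aaaaaaabbaababbbaaaaaabbb')
  2 → (5, 'aaaaaabbaababbbaaaaaabbb')
  3 → (20, 'aaaaaabbb')
  4 → (6, 'aaaaabbaababbbaaaaaabbb')
  5 → (21, 'aaaaabbb')
  6 → (7, 'aaaabbaababbbaaaaaabbb')
  7 → (22, 'aaaabbb')
  8 → (8, 'aaabbaababbbaaaaaabbb')
  9 → (23, 'aaabbb')
  10 → (0, 'aabaaaaaaaabbaababbbaaaaaabbb')
  11 → (13, 'aababbbaaaaaabbb')
  12 → (9, 'aabbaababbbaaaaaabbb')
  13 → (24, 'aabbb')
  14 → (1, 'abaaaaaaaabbaababbbaaaaaabbb')
  15 → (14, 'ababbbaaaaaabbb')
  16 → (10, 'abbaababbbaaaaaabbb')
  17 → (25, 'abbb')
  18 → (16, 'abbbaaaaaabbb')
  19 → (28, 'b')
  20 → (2, 'baaaaaaaabbaababbbaaaaaabbb')
  21 → (19, 'baaaaaabbb')
  22 → (12, 'baababbbaaaaaabbb')
  23 → (15, 'babbbaaaaaabbb')
  24 → (27, 'bb')
  25 → (18, 'bbaaaaaabbb')
  26 → (11, 'bbaababbbaaaaaabbb')
  27 → (26, 'bbb')
  28 → (17, 'bbbaaaaaabbb')

SA = [3, 4, 5, 20, 6, 21, 7, 22, 8, 23, 0, 13, 9, 24, 1, 14, 10, 25, 16, 28, 2, 19, 12, 15, 27, 18, 11, 26, 17]
[i] adj suffixes → lcp
  [1] 3/4 → 7 ('aaaaaaa')
  [2] 4/5 → 6 ('aaaaaa')
  [3] 5/20 → 8 ('aaaaaabb')
  [4] 20/6 → 5 ('aaaaa')
  [5] 6/21 → 7 ('aaaaabb')
  [6] 21/7 → 4 ('aaaa')
  [7] 7/22 → 6 ('aaaabb')
  [8] 22/8 → 3 ('aaa')
  [9] 8/23 → 5 ('aaabb')
  [10] 23/0 → 2 ('aa')
  [11] 0/13 → 4 ('aaba')
  [12] 13/9 → 3 ('aab')
  [13] 9/24 → 4 ('aabb')
  [14] 24/1 → 1 ('a')
  [15] 1/14 → 3 ('aba')
  [16] 14/10 → 2 ('ab')
  [17] 10/25 → 3 ('abb')
  [18] 25/16 → 4 ('abbb')
  [19] 16/28 → 0 ('')
  [20] 28/2 → 1 ('b')
  [21] 2/19 → 7 ('baaaaaa')
  [22] 19/12 → 3 ('baa')
  [23] 12/15 → 2 ('ba')
  [24] 15/27 → 1 ('b')
  [25] 27/18 → 2 ('bb')
  [26] 18/11 → 4 ('bbaa')
  [27] 11/26 → 2 ('bb')
  [28] 26/17 → 3 ('bbb')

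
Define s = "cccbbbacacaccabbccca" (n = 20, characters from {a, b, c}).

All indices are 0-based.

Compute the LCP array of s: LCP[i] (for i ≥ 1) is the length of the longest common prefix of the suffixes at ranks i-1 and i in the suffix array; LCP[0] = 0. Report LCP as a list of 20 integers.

rank | idx | suffix
   0 |  19 | a
   1 |  13 | abbccca
   2 |   6 | acacaccabbccca
   3 |   8 | acaccabbccca
   4 |  10 | accabbccca
   5 |   5 | bacacaccabbccca
   6 |   4 | bbacacaccabbccca
   7 |   3 | bbbacacaccabbccca
   8 |  14 | bbccca
   9 |  15 | bccca
  10 |  18 | ca
  11 |  12 | cabbccca
  12 |   7 | cacaccabbccca
  13 |   9 | caccabbccca
  14 |   2 | cbbbacacaccabbccca
  15 |  17 | cca
  16 |  11 | ccabbccca
  17 |   1 | ccbbbacacaccabbccca
  18 |  16 | ccca
  19 |   0 | cccbbbacacaccabbccca

SA = [19, 13, 6, 8, 10, 5, 4, 3, 14, 15, 18, 12, 7, 9, 2, 17, 11, 1, 16, 0]
i: (SA[i-1],SA[i]) lcp shared
  1: (19,13) 1 'a'
  2: (13,6) 1 'a'
  3: (6,8) 4 'acac'
  4: (8,10) 2 'ac'
  5: (10,5) 0 ''
  6: (5,4) 1 'b'
  7: (4,3) 2 'bb'
  8: (3,14) 2 'bb'
  9: (14,15) 1 'b'
  10: (15,18) 0 ''
  11: (18,12) 2 'ca'
  12: (12,7) 2 'ca'
  13: (7,9) 3 'cac'
  14: (9,2) 1 'c'
  15: (2,17) 1 'c'
  16: (17,11) 3 'cca'
  17: (11,1) 2 'cc'
  18: (1,16) 2 'cc'
  19: (16,0) 3 'ccc'

[0, 1, 1, 4, 2, 0, 1, 2, 2, 1, 0, 2, 2, 3, 1, 1, 3, 2, 2, 3]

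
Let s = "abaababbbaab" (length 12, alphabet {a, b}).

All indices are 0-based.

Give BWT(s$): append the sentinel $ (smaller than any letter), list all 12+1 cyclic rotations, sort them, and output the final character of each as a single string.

bbba$ababaaba

rank  rotation       last
    0  $abaababbbaab  b
    1  aab$abaababbb  b
    2  aababbbaab$ab  b
    3  ab$abaababbba  a
    4  abaababbbaab$  $
    5  ababbbaab$aba  a
    6  abbbaab$abaab  b
    7  b$abaababbbaa  a
    8  baab$abaababb  b
    9  baababbbaab$a  a
   10  babbbaab$abaa  a
   11  bbaab$abaabab  b
   12  bbbaab$abaaba  a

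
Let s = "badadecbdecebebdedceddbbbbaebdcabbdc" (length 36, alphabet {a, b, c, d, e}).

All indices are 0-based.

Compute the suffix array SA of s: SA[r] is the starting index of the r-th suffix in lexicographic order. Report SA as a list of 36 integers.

[31, 1, 3, 26, 0, 25, 24, 23, 22, 32, 33, 28, 7, 14, 12, 35, 30, 6, 10, 18, 2, 21, 34, 29, 17, 20, 4, 8, 15, 27, 13, 11, 5, 9, 16, 19]

sorted suffixes:
  #0 SA[0]=31  'abbdc'
  #1 SA[1]=1  'adadecbdecebebdedceddbbbbaebdcabbdc'
  #2 SA[2]=3  'adecbdecebebdedceddbbbbaebdcabbdc'
  #3 SA[3]=26  'aebdcabbdc'
  #4 SA[4]=0  'badadecbdecebebdedceddbbbbaebdcabbdc'
  #5 SA[5]=25  'baebdcabbdc'
  #6 SA[6]=24  'bbaebdcabbdc'
  #7 SA[7]=23  'bbbaebdcabbdc'
  #8 SA[8]=22  'bbbbaebdcabbdc'
  #9 SA[9]=32  'bbdc'
  #10 SA[10]=33  'bdc'
  #11 SA[11]=28  'bdcabbdc'
  #12 SA[12]=7  'bdecebebdedceddbbbbaebdcabbdc'
  #13 SA[13]=14  'bdedceddbbbbaebdcabbdc'
  #14 SA[14]=12  'bebdedceddbbbbaebdcabbdc'
  #15 SA[15]=35  'c'
  #16 SA[16]=30  'cabbdc'
  #17 SA[17]=6  'cbdecebebdedceddbbbbaebdcabbdc'
  #18 SA[18]=10  'cebebdedceddbbbbaebdcabbdc'
  #19 SA[19]=18  'ceddbbbbaebdcabbdc'
  #20 SA[20]=2  'dadecbdecebebdedceddbbbbaebdcabbdc'
  #21 SA[21]=21  'dbbbbaebdcabbdc'
  #22 SA[22]=34  'dc'
  #23 SA[23]=29  'dcabbdc'
  #24 SA[24]=17  'dceddbbbbaebdcabbdc'
  #25 SA[25]=20  'ddbbbbaebdcabbdc'
  #26 SA[26]=4  'decbdecebebdedceddbbbbaebdcabbdc'
  #27 SA[27]=8  'decebebdedceddbbbbaebdcabbdc'
  #28 SA[28]=15  'dedceddbbbbaebdcabbdc'
  #29 SA[29]=27  'ebdcabbdc'
  #30 SA[30]=13  'ebdedceddbbbbaebdcabbdc'
  #31 SA[31]=11  'ebebdedceddbbbbaebdcabbdc'
  #32 SA[32]=5  'ecbdecebebdedceddbbbbaebdcabbdc'
  #33 SA[33]=9  'ecebebdedceddbbbbaebdcabbdc'
  #34 SA[34]=16  'edceddbbbbaebdcabbdc'
  #35 SA[35]=19  'eddbbbbaebdcabbdc'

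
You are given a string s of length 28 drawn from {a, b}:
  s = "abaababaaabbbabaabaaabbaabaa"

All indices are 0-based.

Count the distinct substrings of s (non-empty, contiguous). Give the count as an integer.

rank→(start, suffix):
  0 → (27, 'a')
  1 → (26, 'aa')
  2 → (18, 'aaabbaabaa')
  3 → (7, 'aaabbbabaabaaabbaabaa')
  4 → (23, 'aabaa')
  5 → (15, 'aabaaabbaabaa')
  6 → (2, 'aababaaabbbabaabaaabbaabaa')
  7 → (19, 'aabbaabaa')
  8 → (8, 'aabbbabaabaaabbaabaa')
  9 → (24, 'abaa')
  10 → (16, 'abaaabbaabaa')
  11 → (5, 'abaaabbbabaabaaabbaabaa')
  12 → (13, 'abaabaaabbaabaa')
  13 → (0, 'abaababaaabbbabaabaaabbaabaa')
  14 → (3, 'ababaaabbbabaabaaabbaabaa')
  15 → (20, 'abbaabaa')
  16 → (9, 'abbbabaabaaabbaabaa')
  17 → (25, 'baa')
  18 → (17, 'baaabbaabaa')
  19 → (6, 'baaabbbabaabaaabbaabaa')
  20 → (22, 'baabaa')
  21 → (14, 'baabaaabbaabaa')
  22 → (1, 'baababaaabbbabaabaaabbaabaa')
  23 → (4, 'babaaabbbabaabaaabbaabaa')
  24 → (12, 'babaabaaabbaabaa')
  25 → (21, 'bbaabaa')
  26 → (11, 'bbabaabaaabbaabaa')
  27 → (10, 'bbbabaabaaabbaabaa')

SA = [27, 26, 18, 7, 23, 15, 2, 19, 8, 24, 16, 5, 13, 0, 3, 20, 9, 25, 17, 6, 22, 14, 1, 4, 12, 21, 11, 10]
i: (SA[i-1],SA[i]) lcp shared
  1: (27,26) 1 'a'
  2: (26,18) 2 'aa'
  3: (18,7) 5 'aaabb'
  4: (7,23) 2 'aa'
  5: (23,15) 5 'aabaa'
  6: (15,2) 4 'aaba'
  7: (2,19) 3 'aab'
  8: (19,8) 4 'aabb'
  9: (8,24) 1 'a'
  10: (24,16) 4 'abaa'
  11: (16,5) 7 'abaaabb'
  12: (5,13) 4 'abaa'
  13: (13,0) 6 'abaaba'
  14: (0,3) 3 'aba'
  15: (3,20) 2 'ab'
  16: (20,9) 3 'abb'
  17: (9,25) 0 ''
  18: (25,17) 3 'baa'
  19: (17,6) 6 'baaabb'
  20: (6,22) 3 'baa'
  21: (22,14) 6 'baabaa'
  22: (14,1) 5 'baaba'
  23: (1,4) 2 'ba'
  24: (4,12) 5 'babaa'
  25: (12,21) 1 'b'
  26: (21,11) 3 'bba'
  27: (11,10) 2 'bb'

n(n+1)/2 = 28·29/2 = 406
Σ LCP = 0 + 1 + 2 + 5 + 2 + 5 + 4 + 3 + 4 + 1 + 4 + 7 + 4 + 6 + 3 + 2 + 3 + 0 + 3 + 6 + 3 + 6 + 5 + 2 + 5 + 1 + 3 + 2 = 92
distinct = 406 − 92 = 314

314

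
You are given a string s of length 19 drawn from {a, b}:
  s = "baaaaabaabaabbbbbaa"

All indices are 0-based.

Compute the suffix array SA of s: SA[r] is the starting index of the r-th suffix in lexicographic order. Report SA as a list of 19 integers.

[18, 17, 1, 2, 3, 4, 7, 10, 5, 8, 11, 16, 0, 6, 9, 15, 14, 13, 12]

rank→(start, suffix):
  0 → (18, 'a')
  1 → (17, 'aa')
  2 → (1, 'aaaaabaabaabbbbbaa')
  3 → (2, 'aaaabaabaabbbbbaa')
  4 → (3, 'aaabaabaabbbbbaa')
  5 → (4, 'aabaabaabbbbbaa')
  6 → (7, 'aabaabbbbbaa')
  7 → (10, 'aabbbbbaa')
  8 → (5, 'abaabaabbbbbaa')
  9 → (8, 'abaabbbbbaa')
  10 → (11, 'abbbbbaa')
  11 → (16, 'baa')
  12 → (0, 'baaaaabaabaabbbbbaa')
  13 → (6, 'baabaabbbbbaa')
  14 → (9, 'baabbbbbaa')
  15 → (15, 'bbaa')
  16 → (14, 'bbbaa')
  17 → (13, 'bbbbaa')
  18 → (12, 'bbbbbaa')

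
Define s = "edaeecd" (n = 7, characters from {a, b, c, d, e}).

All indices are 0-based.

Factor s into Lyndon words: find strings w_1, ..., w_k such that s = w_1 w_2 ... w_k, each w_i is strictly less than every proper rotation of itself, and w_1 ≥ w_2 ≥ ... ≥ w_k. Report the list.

emit factor 1: 'e' (i=0, period=1)
emit factor 2: 'd' (i=1, period=1)
emit factor 3: 'aeecd' (i=2, period=5)

["e", "d", "aeecd"]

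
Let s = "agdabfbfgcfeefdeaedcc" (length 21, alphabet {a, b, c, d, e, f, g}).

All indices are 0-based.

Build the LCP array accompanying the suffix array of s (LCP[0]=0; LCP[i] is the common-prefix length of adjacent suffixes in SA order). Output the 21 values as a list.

[0, 1, 1, 0, 2, 0, 1, 1, 0, 1, 1, 0, 1, 1, 1, 0, 1, 1, 1, 0, 1]

rank | idx | suffix
   0 |   3 | abfbfgcfeefdeaedcc
   1 |  16 | aedcc
   2 |   0 | agdabfbfgcfeefdeaedcc
   3 |   4 | bfbfgcfeefdeaedcc
   4 |   6 | bfgcfeefdeaedcc
   5 |  20 | c
   6 |  19 | cc
   7 |   9 | cfeefdeaedcc
   8 |   2 | dabfbfgcfeefdeaedcc
   9 |  18 | dcc
  10 |  14 | deaedcc
  11 |  15 | eaedcc
  12 |  17 | edcc
  13 |  11 | eefdeaedcc
  14 |  12 | efdeaedcc
  15 |   5 | fbfgcfeefdeaedcc
  16 |  13 | fdeaedcc
  17 |  10 | feefdeaedcc
  18 |   7 | fgcfeefdeaedcc
  19 |   8 | gcfeefdeaedcc
  20 |   1 | gdabfbfgcfeefdeaedcc

SA = [3, 16, 0, 4, 6, 20, 19, 9, 2, 18, 14, 15, 17, 11, 12, 5, 13, 10, 7, 8, 1]
[i] adj suffixes → lcp
  [1] 3/16 → 1 ('a')
  [2] 16/0 → 1 ('a')
  [3] 0/4 → 0 ('')
  [4] 4/6 → 2 ('bf')
  [5] 6/20 → 0 ('')
  [6] 20/19 → 1 ('c')
  [7] 19/9 → 1 ('c')
  [8] 9/2 → 0 ('')
  [9] 2/18 → 1 ('d')
  [10] 18/14 → 1 ('d')
  [11] 14/15 → 0 ('')
  [12] 15/17 → 1 ('e')
  [13] 17/11 → 1 ('e')
  [14] 11/12 → 1 ('e')
  [15] 12/5 → 0 ('')
  [16] 5/13 → 1 ('f')
  [17] 13/10 → 1 ('f')
  [18] 10/7 → 1 ('f')
  [19] 7/8 → 0 ('')
  [20] 8/1 → 1 ('g')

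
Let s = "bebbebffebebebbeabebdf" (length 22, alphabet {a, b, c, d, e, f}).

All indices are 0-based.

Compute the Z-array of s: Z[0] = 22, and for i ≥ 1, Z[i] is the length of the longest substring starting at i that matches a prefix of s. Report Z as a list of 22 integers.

[22, 0, 1, 3, 0, 1, 0, 0, 0, 3, 0, 5, 0, 1, 2, 0, 0, 3, 0, 1, 0, 0]

Z[0]=22
i=1: fresh scan; Z[1]=0
i=2: fresh scan; Z[2]=1 scan→box=[2,3)
i=3: fresh scan; Z[3]=3 scan→box=[3,6)
i=4: min(r-i=2, Z[1]=0)=0; Z[4]=0
i=5: min(r-i=1, Z[2]=1)=1; Z[5]=1
i=6: fresh scan; Z[6]=0
i=7: fresh scan; Z[7]=0
i=8: fresh scan; Z[8]=0
i=9: fresh scan; Z[9]=3 scan→box=[9,12)
i=10: min(r-i=2, Z[1]=0)=0; Z[10]=0
i=11: min(r-i=1, Z[2]=1)=1; Z[11]=5 scan→box=[11,16)
i=12: min(r-i=4, Z[1]=0)=0; Z[12]=0
i=13: min(r-i=3, Z[2]=1)=1; Z[13]=1
i=14: min(r-i=2, Z[3]=3)=2; Z[14]=2
i=15: min(r-i=1, Z[4]=0)=0; Z[15]=0
i=16: fresh scan; Z[16]=0
i=17: fresh scan; Z[17]=3 scan→box=[17,20)
i=18: min(r-i=2, Z[1]=0)=0; Z[18]=0
i=19: min(r-i=1, Z[2]=1)=1; Z[19]=1
i=20: fresh scan; Z[20]=0
i=21: fresh scan; Z[21]=0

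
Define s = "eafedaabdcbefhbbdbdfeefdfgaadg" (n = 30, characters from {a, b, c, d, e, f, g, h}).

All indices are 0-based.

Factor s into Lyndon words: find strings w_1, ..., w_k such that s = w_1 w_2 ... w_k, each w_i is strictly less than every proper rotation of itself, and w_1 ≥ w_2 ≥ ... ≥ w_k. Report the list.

emit factor 1: 'e' (i=0, period=1)
emit factor 2: 'afed' (i=1, period=4)
emit factor 3: 'aabdcbefhbbdbdfeefdfgaadg' (i=5, period=25)

["e", "afed", "aabdcbefhbbdbdfeefdfgaadg"]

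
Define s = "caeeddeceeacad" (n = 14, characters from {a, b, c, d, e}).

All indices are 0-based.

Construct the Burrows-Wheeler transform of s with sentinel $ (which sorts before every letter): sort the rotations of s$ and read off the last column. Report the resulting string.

rank  rotation         last
    0  $caeeddeceeacad  d
    1  acad$caeeddecee  e
    2  ad$caeeddeceeac  c
    3  aeeddeceeacad$c  c
    4  cad$caeeddeceea  a
    5  caeeddeceeacad$  $
    6  ceeacad$caeedde  e
    7  d$caeeddeceeaca  a
    8  ddeceeacad$caee  e
    9  deceeacad$caeed  d
   10  eacad$caeeddece  e
   11  eceeacad$caeedd  d
   12  eddeceeacad$cae  e
   13  eeacad$caeeddec  c
   14  eeddeceeacad$ca  a

decca$eaededeca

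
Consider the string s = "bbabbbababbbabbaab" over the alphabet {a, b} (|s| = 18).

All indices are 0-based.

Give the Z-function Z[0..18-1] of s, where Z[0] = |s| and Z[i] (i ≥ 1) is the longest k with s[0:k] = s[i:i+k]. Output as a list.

Z[0]=18
i=1: outside box; Z[1]=1 extend→box=[1,2)
i=2: outside box; Z[2]=0
i=3: outside box; Z[3]=2 extend→box=[3,5)
i=4: min(r-i=1, Z[1]=1)=1; Z[4]=4 extend→box=[4,8)
i=5: min(r-i=3, Z[1]=1)=1; Z[5]=1
i=6: min(r-i=2, Z[2]=0)=0; Z[6]=0
i=7: min(r-i=1, Z[3]=2)=1; Z[7]=1
i=8: outside box; Z[8]=0
i=9: outside box; Z[9]=2 extend→box=[9,11)
i=10: min(r-i=1, Z[1]=1)=1; Z[10]=5 extend→box=[10,15)
i=11: min(r-i=4, Z[1]=1)=1; Z[11]=1
i=12: min(r-i=3, Z[2]=0)=0; Z[12]=0
i=13: min(r-i=2, Z[3]=2)=2; Z[13]=3 extend→box=[13,16)
i=14: min(r-i=2, Z[1]=1)=1; Z[14]=1
i=15: min(r-i=1, Z[2]=0)=0; Z[15]=0
i=16: outside box; Z[16]=0
i=17: outside box; Z[17]=1 extend→box=[17,18)

[18, 1, 0, 2, 4, 1, 0, 1, 0, 2, 5, 1, 0, 3, 1, 0, 0, 1]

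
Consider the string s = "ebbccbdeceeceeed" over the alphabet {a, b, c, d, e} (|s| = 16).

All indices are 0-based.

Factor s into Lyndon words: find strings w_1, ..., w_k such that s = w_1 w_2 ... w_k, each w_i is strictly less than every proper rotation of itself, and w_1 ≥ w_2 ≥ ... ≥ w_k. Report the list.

emit factor 1: 'e' (i=0, period=1)
emit factor 2: 'bbccbdeceeceeed' (i=1, period=15)

["e", "bbccbdeceeceeed"]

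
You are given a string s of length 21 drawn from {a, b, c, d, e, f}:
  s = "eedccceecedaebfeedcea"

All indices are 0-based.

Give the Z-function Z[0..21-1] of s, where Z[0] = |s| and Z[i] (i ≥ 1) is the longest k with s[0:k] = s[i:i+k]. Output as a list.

[21, 1, 0, 0, 0, 0, 2, 1, 0, 1, 0, 0, 1, 0, 0, 4, 1, 0, 0, 1, 0]

Z[0]=21
i=1: outside box; Z[1]=1 scan→box=[1,2)
i=2: outside box; Z[2]=0
i=3: outside box; Z[3]=0
i=4: outside box; Z[4]=0
i=5: outside box; Z[5]=0
i=6: outside box; Z[6]=2 scan→box=[6,8)
i=7: min(r-i=1, Z[1]=1)=1; Z[7]=1
i=8: outside box; Z[8]=0
i=9: outside box; Z[9]=1 scan→box=[9,10)
i=10: outside box; Z[10]=0
i=11: outside box; Z[11]=0
i=12: outside box; Z[12]=1 scan→box=[12,13)
i=13: outside box; Z[13]=0
i=14: outside box; Z[14]=0
i=15: outside box; Z[15]=4 scan→box=[15,19)
i=16: min(r-i=3, Z[1]=1)=1; Z[16]=1
i=17: min(r-i=2, Z[2]=0)=0; Z[17]=0
i=18: min(r-i=1, Z[3]=0)=0; Z[18]=0
i=19: outside box; Z[19]=1 scan→box=[19,20)
i=20: outside box; Z[20]=0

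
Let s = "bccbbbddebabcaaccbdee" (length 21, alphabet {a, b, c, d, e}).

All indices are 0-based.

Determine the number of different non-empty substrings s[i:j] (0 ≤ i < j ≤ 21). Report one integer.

208

sorted suffixes:
  #0 SA[0]=13  'aaccbdee'
  #1 SA[1]=10  'abcaaccbdee'
  #2 SA[2]=14  'accbdee'
  #3 SA[3]=9  'babcaaccbdee'
  #4 SA[4]=3  'bbbddebabcaaccbdee'
  #5 SA[5]=4  'bbddebabcaaccbdee'
  #6 SA[6]=11  'bcaaccbdee'
  #7 SA[7]=0  'bccbbbddebabcaaccbdee'
  #8 SA[8]=5  'bddebabcaaccbdee'
  #9 SA[9]=17  'bdee'
  #10 SA[10]=12  'caaccbdee'
  #11 SA[11]=2  'cbbbddebabcaaccbdee'
  #12 SA[12]=16  'cbdee'
  #13 SA[13]=1  'ccbbbddebabcaaccbdee'
  #14 SA[14]=15  'ccbdee'
  #15 SA[15]=6  'ddebabcaaccbdee'
  #16 SA[16]=7  'debabcaaccbdee'
  #17 SA[17]=18  'dee'
  #18 SA[18]=20  'e'
  #19 SA[19]=8  'ebabcaaccbdee'
  #20 SA[20]=19  'ee'

SA = [13, 10, 14, 9, 3, 4, 11, 0, 5, 17, 12, 2, 16, 1, 15, 6, 7, 18, 20, 8, 19]
[i] adj suffixes → lcp
  [1] 13/10 → 1 ('a')
  [2] 10/14 → 1 ('a')
  [3] 14/9 → 0 ('')
  [4] 9/3 → 1 ('b')
  [5] 3/4 → 2 ('bb')
  [6] 4/11 → 1 ('b')
  [7] 11/0 → 2 ('bc')
  [8] 0/5 → 1 ('b')
  [9] 5/17 → 2 ('bd')
  [10] 17/12 → 0 ('')
  [11] 12/2 → 1 ('c')
  [12] 2/16 → 2 ('cb')
  [13] 16/1 → 1 ('c')
  [14] 1/15 → 3 ('ccb')
  [15] 15/6 → 0 ('')
  [16] 6/7 → 1 ('d')
  [17] 7/18 → 2 ('de')
  [18] 18/20 → 0 ('')
  [19] 20/8 → 1 ('e')
  [20] 8/19 → 1 ('e')

n(n+1)/2 = 21·22/2 = 231
Σ LCP = 0 + 1 + 1 + 0 + 1 + 2 + 1 + 2 + 1 + 2 + 0 + 1 + 2 + 1 + 3 + 0 + 1 + 2 + 0 + 1 + 1 = 23
distinct = 231 − 23 = 208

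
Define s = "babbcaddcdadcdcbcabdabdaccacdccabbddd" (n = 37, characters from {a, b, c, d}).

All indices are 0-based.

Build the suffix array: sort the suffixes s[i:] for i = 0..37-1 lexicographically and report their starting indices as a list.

rank | idx | suffix
   0 |   1 | abbcaddcdadcdcbcabdabdaccacdccabbddd
   1 |  31 | abbddd
   2 |  17 | abdabdaccacdccabbddd
   3 |  20 | abdaccacdccabbddd
   4 |  23 | accacdccabbddd
   5 |  26 | acdccabbddd
   6 |  10 | adcdcbcabdabdaccacdccabbddd
   7 |   5 | addcdadcdcbcabdabdaccacdccabbddd
   8 |   0 | babbcaddcdadcdcbcabdabdaccacdccabbddd
   9 |   2 | bbcaddcdadcdcbcabdabdaccacdccabbddd
  10 |  32 | bbddd
  11 |  15 | bcabdabdaccacdccabbddd
  12 |   3 | bcaddcdadcdcbcabdabdaccacdccabbddd
  13 |  18 | bdabdaccacdccabbddd
  14 |  21 | bdaccacdccabbddd
  15 |  33 | bddd
  16 |  30 | cabbddd
  17 |  16 | cabdabdaccacdccabbddd
  18 |  25 | cacdccabbddd
  19 |   4 | caddcdadcdcbcabdabdaccacdccabbddd
  20 |  14 | cbcabdabdaccacdccabbddd
  21 |  29 | ccabbddd
  22 |  24 | ccacdccabbddd
  23 |   8 | cdadcdcbcabdabdaccacdccabbddd
  24 |  12 | cdcbcabdabdaccacdccabbddd
  25 |  27 | cdccabbddd
  26 |  36 | d
  27 |  19 | dabdaccacdccabbddd
  28 |  22 | daccacdccabbddd
  29 |   9 | dadcdcbcabdabdaccacdccabbddd
  30 |  13 | dcbcabdabdaccacdccabbddd
  31 |  28 | dccabbddd
  32 |   7 | dcdadcdcbcabdabdaccacdccabbddd
  33 |  11 | dcdcbcabdabdaccacdccabbddd
  34 |  35 | dd
  35 |   6 | ddcdadcdcbcabdabdaccacdccabbddd
  36 |  34 | ddd

[1, 31, 17, 20, 23, 26, 10, 5, 0, 2, 32, 15, 3, 18, 21, 33, 30, 16, 25, 4, 14, 29, 24, 8, 12, 27, 36, 19, 22, 9, 13, 28, 7, 11, 35, 6, 34]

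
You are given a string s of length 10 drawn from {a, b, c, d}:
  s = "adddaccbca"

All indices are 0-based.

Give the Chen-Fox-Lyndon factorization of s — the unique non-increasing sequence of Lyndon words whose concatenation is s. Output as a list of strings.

["addd", "accbc", "a"]

emit factor 1: 'addd' (i=0, period=4)
emit factor 2: 'accbc' (i=4, period=5)
emit factor 3: 'a' (i=9, period=1)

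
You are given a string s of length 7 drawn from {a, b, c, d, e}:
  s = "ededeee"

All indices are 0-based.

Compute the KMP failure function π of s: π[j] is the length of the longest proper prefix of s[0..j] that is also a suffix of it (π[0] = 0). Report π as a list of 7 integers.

π[0] = 0
j=1 s[j]='d': π[1]=0 (border '')
j=2 s[j]='e': π[2]=1 (border 'e')
j=3 s[j]='d': π[3]=2 (border 'ed')
j=4 s[j]='e': π[4]=3 (border 'ede')
j=5 s[j]='e': k: 3→1→0; π[5]=1 (border 'e')
j=6 s[j]='e': k: 1→0; π[6]=1 (border 'e')

[0, 0, 1, 2, 3, 1, 1]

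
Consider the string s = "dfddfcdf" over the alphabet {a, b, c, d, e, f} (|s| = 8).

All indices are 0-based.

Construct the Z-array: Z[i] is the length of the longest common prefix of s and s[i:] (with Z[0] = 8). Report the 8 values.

Z[0]=8
i=1: i≥r, start 0; Z[1]=0
i=2: i≥r, start 0; Z[2]=1 extend→box=[2,3)
i=3: i≥r, start 0; Z[3]=2 extend→box=[3,5)
i=4: min(r-i=1, Z[1]=0)=0; Z[4]=0
i=5: i≥r, start 0; Z[5]=0
i=6: i≥r, start 0; Z[6]=2 extend→box=[6,8)
i=7: min(r-i=1, Z[1]=0)=0; Z[7]=0

[8, 0, 1, 2, 0, 0, 2, 0]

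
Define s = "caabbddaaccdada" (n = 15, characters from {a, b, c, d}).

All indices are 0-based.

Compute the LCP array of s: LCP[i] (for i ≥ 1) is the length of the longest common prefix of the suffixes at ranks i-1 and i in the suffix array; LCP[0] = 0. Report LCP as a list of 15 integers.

[0, 1, 2, 1, 1, 1, 0, 1, 0, 1, 1, 0, 2, 2, 1]

rank→(start, suffix):
  0 → (14, 'a')
  1 → (1, 'aabbddaaccdada')
  2 → (7, 'aaccdada')
  3 → (2, 'abbddaaccdada')
  4 → (8, 'accdada')
  5 → (12, 'ada')
  6 → (3, 'bbddaaccdada')
  7 → (4, 'bddaaccdada')
  8 → (0, 'caabbddaaccdada')
  9 → (9, 'ccdada')
  10 → (10, 'cdada')
  11 → (13, 'da')
  12 → (6, 'daaccdada')
  13 → (11, 'dada')
  14 → (5, 'ddaaccdada')

SA = [14, 1, 7, 2, 8, 12, 3, 4, 0, 9, 10, 13, 6, 11, 5]
rank  pair      lcp
   1  s[14:],s[1:]  1  'a'
   2  s[1:],s[7:]  2  'aa'
   3  s[7:],s[2:]  1  'a'
   4  s[2:],s[8:]  1  'a'
   5  s[8:],s[12:]  1  'a'
   6  s[12:],s[3:]  0  ''
   7  s[3:],s[4:]  1  'b'
   8  s[4:],s[0:]  0  ''
   9  s[0:],s[9:]  1  'c'
  10  s[9:],s[10:]  1  'c'
  11  s[10:],s[13:]  0  ''
  12  s[13:],s[6:]  2  'da'
  13  s[6:],s[11:]  2  'da'
  14  s[11:],s[5:]  1  'd'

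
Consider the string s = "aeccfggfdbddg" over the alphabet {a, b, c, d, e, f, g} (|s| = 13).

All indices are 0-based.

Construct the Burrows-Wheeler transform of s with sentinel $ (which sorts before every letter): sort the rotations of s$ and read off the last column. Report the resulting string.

rank  rotation        last
    0  $aeccfggfdbddg  g
    1  aeccfggfdbddg$  $
    2  bddg$aeccfggfd  d
    3  ccfggfdbddg$ae  e
    4  cfggfdbddg$aec  c
    5  dbddg$aeccfggf  f
    6  ddg$aeccfggfdb  b
    7  dg$aeccfggfdbd  d
    8  eccfggfdbddg$a  a
    9  fdbddg$aeccfgg  g
   10  fggfdbddg$aecc  c
   11  g$aeccfggfdbdd  d
   12  gfdbddg$aeccfg  g
   13  ggfdbddg$aeccf  f

g$decfbdagcdgf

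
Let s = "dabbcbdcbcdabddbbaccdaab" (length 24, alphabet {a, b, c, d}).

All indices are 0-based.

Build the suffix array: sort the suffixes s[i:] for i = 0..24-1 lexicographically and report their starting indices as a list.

[21, 22, 1, 11, 17, 23, 16, 15, 2, 3, 8, 5, 12, 7, 4, 18, 19, 9, 20, 0, 10, 14, 6, 13]

rank | idx | suffix
   0 |  21 | aab
   1 |  22 | ab
   2 |   1 | abbcbdcbcdabddbbaccdaab
   3 |  11 | abddbbaccdaab
   4 |  17 | accdaab
   5 |  23 | b
   6 |  16 | baccdaab
   7 |  15 | bbaccdaab
   8 |   2 | bbcbdcbcdabddbbaccdaab
   9 |   3 | bcbdcbcdabddbbaccdaab
  10 |   8 | bcdabddbbaccdaab
  11 |   5 | bdcbcdabddbbaccdaab
  12 |  12 | bddbbaccdaab
  13 |   7 | cbcdabddbbaccdaab
  14 |   4 | cbdcbcdabddbbaccdaab
  15 |  18 | ccdaab
  16 |  19 | cdaab
  17 |   9 | cdabddbbaccdaab
  18 |  20 | daab
  19 |   0 | dabbcbdcbcdabddbbaccdaab
  20 |  10 | dabddbbaccdaab
  21 |  14 | dbbaccdaab
  22 |   6 | dcbcdabddbbaccdaab
  23 |  13 | ddbbaccdaab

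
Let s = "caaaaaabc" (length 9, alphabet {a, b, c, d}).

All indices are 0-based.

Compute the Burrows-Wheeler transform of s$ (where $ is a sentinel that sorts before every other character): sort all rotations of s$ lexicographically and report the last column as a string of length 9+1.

rank  rotation    last
    0  $caaaaaabc  c
    1  aaaaaabc$c  c
    2  aaaaabc$ca  a
    3  aaaabc$caa  a
    4  aaabc$caaa  a
    5  aabc$caaaa  a
    6  abc$caaaaa  a
    7  bc$caaaaaa  a
    8  c$caaaaaab  b
    9  caaaaaabc$  $

ccaaaaaab$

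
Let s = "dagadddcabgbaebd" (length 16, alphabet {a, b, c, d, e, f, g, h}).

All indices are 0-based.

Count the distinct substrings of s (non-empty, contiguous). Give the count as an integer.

125

rank | idx | suffix
   0 |   8 | abgbaebd
   1 |   3 | adddcabgbaebd
   2 |  12 | aebd
   3 |   1 | agadddcabgbaebd
   4 |  11 | baebd
   5 |  14 | bd
   6 |   9 | bgbaebd
   7 |   7 | cabgbaebd
   8 |  15 | d
   9 |   0 | dagadddcabgbaebd
  10 |   6 | dcabgbaebd
  11 |   5 | ddcabgbaebd
  12 |   4 | dddcabgbaebd
  13 |  13 | ebd
  14 |   2 | gadddcabgbaebd
  15 |  10 | gbaebd

SA = [8, 3, 12, 1, 11, 14, 9, 7, 15, 0, 6, 5, 4, 13, 2, 10]
rank  pair      lcp
   1  s[8:],s[3:]  1  'a'
   2  s[3:],s[12:]  1  'a'
   3  s[12:],s[1:]  1  'a'
   4  s[1:],s[11:]  0  ''
   5  s[11:],s[14:]  1  'b'
   6  s[14:],s[9:]  1  'b'
   7  s[9:],s[7:]  0  ''
   8  s[7:],s[15:]  0  ''
   9  s[15:],s[0:]  1  'd'
  10  s[0:],s[6:]  1  'd'
  11  s[6:],s[5:]  1  'd'
  12  s[5:],s[4:]  2  'dd'
  13  s[4:],s[13:]  0  ''
  14  s[13:],s[2:]  0  ''
  15  s[2:],s[10:]  1  'g'

n(n+1)/2 = 16·17/2 = 136
Σ LCP = 0 + 1 + 1 + 1 + 0 + 1 + 1 + 0 + 0 + 1 + 1 + 1 + 2 + 0 + 0 + 1 = 11
distinct = 136 − 11 = 125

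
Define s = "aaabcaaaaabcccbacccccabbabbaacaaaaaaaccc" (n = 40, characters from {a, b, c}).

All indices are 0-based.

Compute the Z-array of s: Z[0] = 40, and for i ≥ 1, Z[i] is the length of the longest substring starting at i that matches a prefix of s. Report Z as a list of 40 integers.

[40, 2, 1, 0, 0, 3, 3, 5, 2, 1, 0, 0, 0, 0, 0, 1, 0, 0, 0, 0, 0, 1, 0, 0, 1, 0, 0, 2, 1, 0, 3, 3, 3, 3, 3, 2, 1, 0, 0, 0]

Z[0]=40
i=1: outside box; Z[1]=2 grow→box=[1,3)
i=2: min(r-i=1, Z[1]=2)=1; Z[2]=1
i=3: outside box; Z[3]=0
i=4: outside box; Z[4]=0
i=5: outside box; Z[5]=3 grow→box=[5,8)
i=6: min(r-i=2, Z[1]=2)=2; Z[6]=3 grow→box=[6,9)
i=7: min(r-i=2, Z[1]=2)=2; Z[7]=5 grow→box=[7,12)
i=8: min(r-i=4, Z[1]=2)=2; Z[8]=2
i=9: min(r-i=3, Z[2]=1)=1; Z[9]=1
i=10: min(r-i=2, Z[3]=0)=0; Z[10]=0
i=11: min(r-i=1, Z[4]=0)=0; Z[11]=0
i=12: outside box; Z[12]=0
i=13: outside box; Z[13]=0
i=14: outside box; Z[14]=0
i=15: outside box; Z[15]=1 grow→box=[15,16)
i=16: outside box; Z[16]=0
i=17: outside box; Z[17]=0
i=18: outside box; Z[18]=0
i=19: outside box; Z[19]=0
i=20: outside box; Z[20]=0
i=21: outside box; Z[21]=1 grow→box=[21,22)
i=22: outside box; Z[22]=0
i=23: outside box; Z[23]=0
i=24: outside box; Z[24]=1 grow→box=[24,25)
i=25: outside box; Z[25]=0
i=26: outside box; Z[26]=0
i=27: outside box; Z[27]=2 grow→box=[27,29)
i=28: min(r-i=1, Z[1]=2)=1; Z[28]=1
i=29: outside box; Z[29]=0
i=30: outside box; Z[30]=3 grow→box=[30,33)
i=31: min(r-i=2, Z[1]=2)=2; Z[31]=3 grow→box=[31,34)
i=32: min(r-i=2, Z[1]=2)=2; Z[32]=3 grow→box=[32,35)
i=33: min(r-i=2, Z[1]=2)=2; Z[33]=3 grow→box=[33,36)
i=34: min(r-i=2, Z[1]=2)=2; Z[34]=3 grow→box=[34,37)
i=35: min(r-i=2, Z[1]=2)=2; Z[35]=2
i=36: min(r-i=1, Z[2]=1)=1; Z[36]=1
i=37: outside box; Z[37]=0
i=38: outside box; Z[38]=0
i=39: outside box; Z[39]=0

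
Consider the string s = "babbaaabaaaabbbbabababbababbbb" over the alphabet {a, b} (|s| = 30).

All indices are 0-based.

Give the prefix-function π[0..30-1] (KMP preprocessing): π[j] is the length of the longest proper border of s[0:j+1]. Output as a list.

[0, 0, 1, 1, 2, 0, 0, 1, 2, 0, 0, 0, 1, 1, 1, 1, 2, 3, 2, 3, 2, 3, 4, 5, 3, 2, 3, 4, 1, 1]

π[0] = 0
j=1 s[j]='a': π[1]=0 (border '')
j=2 s[j]='b': π[2]=1 (border 'b')
j=3 s[j]='b': k: 1→0; π[3]=1 (border 'b')
j=4 s[j]='a': π[4]=2 (border 'ba')
j=5 s[j]='a': k: 2→0; π[5]=0 (border '')
j=6 s[j]='a': π[6]=0 (border '')
j=7 s[j]='b': π[7]=1 (border 'b')
j=8 s[j]='a': π[8]=2 (border 'ba')
j=9 s[j]='a': k: 2→0; π[9]=0 (border '')
j=10 s[j]='a': π[10]=0 (border '')
j=11 s[j]='a': π[11]=0 (border '')
j=12 s[j]='b': π[12]=1 (border 'b')
j=13 s[j]='b': k: 1→0; π[13]=1 (border 'b')
j=14 s[j]='b': k: 1→0; π[14]=1 (border 'b')
j=15 s[j]='b': k: 1→0; π[15]=1 (border 'b')
j=16 s[j]='a': π[16]=2 (border 'ba')
j=17 s[j]='b': π[17]=3 (border 'bab')
j=18 s[j]='a': k: 3→1; π[18]=2 (border 'ba')
j=19 s[j]='b': π[19]=3 (border 'bab')
j=20 s[j]='a': k: 3→1; π[20]=2 (border 'ba')
j=21 s[j]='b': π[21]=3 (border 'bab')
j=22 s[j]='b': π[22]=4 (border 'babb')
j=23 s[j]='a': π[23]=5 (border 'babba')
j=24 s[j]='b': k: 5→2; π[24]=3 (border 'bab')
j=25 s[j]='a': k: 3→1; π[25]=2 (border 'ba')
j=26 s[j]='b': π[26]=3 (border 'bab')
j=27 s[j]='b': π[27]=4 (border 'babb')
j=28 s[j]='b': k: 4→1→0; π[28]=1 (border 'b')
j=29 s[j]='b': k: 1→0; π[29]=1 (border 'b')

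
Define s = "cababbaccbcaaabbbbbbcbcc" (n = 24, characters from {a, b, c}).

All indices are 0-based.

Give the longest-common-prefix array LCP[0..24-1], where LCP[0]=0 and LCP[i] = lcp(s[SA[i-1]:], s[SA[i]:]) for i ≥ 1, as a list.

rank | idx | suffix
   0 |  11 | aaabbbbbbcbcc
   1 |  12 | aabbbbbbcbcc
   2 |   1 | ababbaccbcaaabbbbbbcbcc
   3 |   3 | abbaccbcaaabbbbbbcbcc
   4 |  13 | abbbbbbcbcc
   5 |   6 | accbcaaabbbbbbcbcc
   6 |   2 | babbaccbcaaabbbbbbcbcc
   7 |   5 | baccbcaaabbbbbbcbcc
   8 |   4 | bbaccbcaaabbbbbbcbcc
   9 |  14 | bbbbbbcbcc
  10 |  15 | bbbbbcbcc
  11 |  16 | bbbbcbcc
  12 |  17 | bbbcbcc
  13 |  18 | bbcbcc
  14 |   9 | bcaaabbbbbbcbcc
  15 |  19 | bcbcc
  16 |  21 | bcc
  17 |  23 | c
  18 |  10 | caaabbbbbbcbcc
  19 |   0 | cababbaccbcaaabbbbbbcbcc
  20 |   8 | cbcaaabbbbbbcbcc
  21 |  20 | cbcc
  22 |  22 | cc
  23 |   7 | ccbcaaabbbbbbcbcc

SA = [11, 12, 1, 3, 13, 6, 2, 5, 4, 14, 15, 16, 17, 18, 9, 19, 21, 23, 10, 0, 8, 20, 22, 7]
i: (SA[i-1],SA[i]) lcp shared
  1: (11,12) 2 'aa'
  2: (12,1) 1 'a'
  3: (1,3) 2 'ab'
  4: (3,13) 3 'abb'
  5: (13,6) 1 'a'
  6: (6,2) 0 ''
  7: (2,5) 2 'ba'
  8: (5,4) 1 'b'
  9: (4,14) 2 'bb'
  10: (14,15) 5 'bbbbb'
  11: (15,16) 4 'bbbb'
  12: (16,17) 3 'bbb'
  13: (17,18) 2 'bb'
  14: (18,9) 1 'b'
  15: (9,19) 2 'bc'
  16: (19,21) 2 'bc'
  17: (21,23) 0 ''
  18: (23,10) 1 'c'
  19: (10,0) 2 'ca'
  20: (0,8) 1 'c'
  21: (8,20) 3 'cbc'
  22: (20,22) 1 'c'
  23: (22,7) 2 'cc'

[0, 2, 1, 2, 3, 1, 0, 2, 1, 2, 5, 4, 3, 2, 1, 2, 2, 0, 1, 2, 1, 3, 1, 2]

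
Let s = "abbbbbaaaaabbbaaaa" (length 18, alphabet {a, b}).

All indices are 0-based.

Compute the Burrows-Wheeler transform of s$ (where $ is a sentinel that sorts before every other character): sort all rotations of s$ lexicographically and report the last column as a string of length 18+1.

rank  rotation             last
    0  $abbbbbaaaaabbbaaaa  a
    1  a$abbbbbaaaaabbbaaa  a
    2  aa$abbbbbaaaaabbbaa  a
    3  aaa$abbbbbaaaaabbba  a
    4  aaaa$abbbbbaaaaabbb  b
    5  aaaaabbbaaaa$abbbbb  b
    6  aaaabbbaaaa$abbbbba  a
    7  aaabbbaaaa$abbbbbaa  a
    8  aabbbaaaa$abbbbbaaa  a
    9  abbbaaaa$abbbbbaaaa  a
   10  abbbbbaaaaabbbaaaa$  $
   11  baaaa$abbbbbaaaaabb  b
   12  baaaaabbbaaaa$abbbb  b
   13  bbaaaa$abbbbbaaaaab  b
   14  bbaaaaabbbaaaa$abbb  b
   15  bbbaaaa$abbbbbaaaaa  a
   16  bbbaaaaabbbaaaa$abb  b
   17  bbbbaaaaabbbaaaa$ab  b
   18  bbbbbaaaaabbbaaaa$a  a

aaaabbaaaa$bbbbabba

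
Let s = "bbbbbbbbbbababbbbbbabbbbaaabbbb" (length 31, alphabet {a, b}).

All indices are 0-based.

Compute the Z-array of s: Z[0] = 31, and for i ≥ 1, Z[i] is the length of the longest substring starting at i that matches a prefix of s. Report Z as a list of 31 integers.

Z[0]=31
i=1: i≥r, start 0; Z[1]=9 scan→box=[1,10)
i=2: min(r-i=8, Z[1]=9)=8; Z[2]=8
i=3: min(r-i=7, Z[2]=8)=7; Z[3]=7
i=4: min(r-i=6, Z[3]=7)=6; Z[4]=6
i=5: min(r-i=5, Z[4]=6)=5; Z[5]=5
i=6: min(r-i=4, Z[5]=5)=4; Z[6]=4
i=7: min(r-i=3, Z[6]=4)=3; Z[7]=3
i=8: min(r-i=2, Z[7]=3)=2; Z[8]=2
i=9: min(r-i=1, Z[8]=2)=1; Z[9]=1
i=10: i≥r, start 0; Z[10]=0
i=11: i≥r, start 0; Z[11]=1 scan→box=[11,12)
i=12: i≥r, start 0; Z[12]=0
i=13: i≥r, start 0; Z[13]=6 scan→box=[13,19)
i=14: min(r-i=5, Z[1]=9)=5; Z[14]=5
i=15: min(r-i=4, Z[2]=8)=4; Z[15]=4
i=16: min(r-i=3, Z[3]=7)=3; Z[16]=3
i=17: min(r-i=2, Z[4]=6)=2; Z[17]=2
i=18: min(r-i=1, Z[5]=5)=1; Z[18]=1
i=19: i≥r, start 0; Z[19]=0
i=20: i≥r, start 0; Z[20]=4 scan→box=[20,24)
i=21: min(r-i=3, Z[1]=9)=3; Z[21]=3
i=22: min(r-i=2, Z[2]=8)=2; Z[22]=2
i=23: min(r-i=1, Z[3]=7)=1; Z[23]=1
i=24: i≥r, start 0; Z[24]=0
i=25: i≥r, start 0; Z[25]=0
i=26: i≥r, start 0; Z[26]=0
i=27: i≥r, start 0; Z[27]=4 scan→box=[27,31)
i=28: min(r-i=3, Z[1]=9)=3; Z[28]=3
i=29: min(r-i=2, Z[2]=8)=2; Z[29]=2
i=30: min(r-i=1, Z[3]=7)=1; Z[30]=1

[31, 9, 8, 7, 6, 5, 4, 3, 2, 1, 0, 1, 0, 6, 5, 4, 3, 2, 1, 0, 4, 3, 2, 1, 0, 0, 0, 4, 3, 2, 1]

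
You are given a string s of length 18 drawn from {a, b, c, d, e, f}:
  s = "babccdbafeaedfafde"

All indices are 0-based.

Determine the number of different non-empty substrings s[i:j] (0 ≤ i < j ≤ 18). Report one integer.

rank | idx | suffix
   0 |   1 | abccdbafeaedfafde
   1 |  10 | aedfafde
   2 |  14 | afde
   3 |   7 | afeaedfafde
   4 |   0 | babccdbafeaedfafde
   5 |   6 | bafeaedfafde
   6 |   2 | bccdbafeaedfafde
   7 |   3 | ccdbafeaedfafde
   8 |   4 | cdbafeaedfafde
   9 |   5 | dbafeaedfafde
  10 |  16 | de
  11 |  12 | dfafde
  12 |  17 | e
  13 |   9 | eaedfafde
  14 |  11 | edfafde
  15 |  13 | fafde
  16 |  15 | fde
  17 |   8 | feaedfafde

SA = [1, 10, 14, 7, 0, 6, 2, 3, 4, 5, 16, 12, 17, 9, 11, 13, 15, 8]
[i] adj suffixes → lcp
  [1] 1/10 → 1 ('a')
  [2] 10/14 → 1 ('a')
  [3] 14/7 → 2 ('af')
  [4] 7/0 → 0 ('')
  [5] 0/6 → 2 ('ba')
  [6] 6/2 → 1 ('b')
  [7] 2/3 → 0 ('')
  [8] 3/4 → 1 ('c')
  [9] 4/5 → 0 ('')
  [10] 5/16 → 1 ('d')
  [11] 16/12 → 1 ('d')
  [12] 12/17 → 0 ('')
  [13] 17/9 → 1 ('e')
  [14] 9/11 → 1 ('e')
  [15] 11/13 → 0 ('')
  [16] 13/15 → 1 ('f')
  [17] 15/8 → 1 ('f')

n(n+1)/2 = 18·19/2 = 171
Σ LCP = 0 + 1 + 1 + 2 + 0 + 2 + 1 + 0 + 1 + 0 + 1 + 1 + 0 + 1 + 1 + 0 + 1 + 1 = 14
distinct = 171 − 14 = 157

157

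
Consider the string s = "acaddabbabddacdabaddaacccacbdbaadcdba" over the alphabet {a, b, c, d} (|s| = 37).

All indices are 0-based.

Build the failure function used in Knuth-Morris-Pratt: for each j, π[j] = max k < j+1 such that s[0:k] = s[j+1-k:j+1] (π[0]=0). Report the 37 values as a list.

[0, 0, 1, 0, 0, 1, 0, 0, 1, 0, 0, 0, 1, 2, 0, 1, 0, 1, 0, 0, 1, 1, 2, 0, 0, 1, 2, 0, 0, 0, 1, 1, 0, 0, 0, 0, 1]

π[0] = 0
j=1 s[j]='c': π[1]=0 (border '')
j=2 s[j]='a': π[2]=1 (border 'a')
j=3 s[j]='d': k: 1→0; π[3]=0 (border '')
j=4 s[j]='d': π[4]=0 (border '')
j=5 s[j]='a': π[5]=1 (border 'a')
j=6 s[j]='b': k: 1→0; π[6]=0 (border '')
j=7 s[j]='b': π[7]=0 (border '')
j=8 s[j]='a': π[8]=1 (border 'a')
j=9 s[j]='b': k: 1→0; π[9]=0 (border '')
j=10 s[j]='d': π[10]=0 (border '')
j=11 s[j]='d': π[11]=0 (border '')
j=12 s[j]='a': π[12]=1 (border 'a')
j=13 s[j]='c': π[13]=2 (border 'ac')
j=14 s[j]='d': k: 2→0; π[14]=0 (border '')
j=15 s[j]='a': π[15]=1 (border 'a')
j=16 s[j]='b': k: 1→0; π[16]=0 (border '')
j=17 s[j]='a': π[17]=1 (border 'a')
j=18 s[j]='d': k: 1→0; π[18]=0 (border '')
j=19 s[j]='d': π[19]=0 (border '')
j=20 s[j]='a': π[20]=1 (border 'a')
j=21 s[j]='a': k: 1→0; π[21]=1 (border 'a')
j=22 s[j]='c': π[22]=2 (border 'ac')
j=23 s[j]='c': k: 2→0; π[23]=0 (border '')
j=24 s[j]='c': π[24]=0 (border '')
j=25 s[j]='a': π[25]=1 (border 'a')
j=26 s[j]='c': π[26]=2 (border 'ac')
j=27 s[j]='b': k: 2→0; π[27]=0 (border '')
j=28 s[j]='d': π[28]=0 (border '')
j=29 s[j]='b': π[29]=0 (border '')
j=30 s[j]='a': π[30]=1 (border 'a')
j=31 s[j]='a': k: 1→0; π[31]=1 (border 'a')
j=32 s[j]='d': k: 1→0; π[32]=0 (border '')
j=33 s[j]='c': π[33]=0 (border '')
j=34 s[j]='d': π[34]=0 (border '')
j=35 s[j]='b': π[35]=0 (border '')
j=36 s[j]='a': π[36]=1 (border 'a')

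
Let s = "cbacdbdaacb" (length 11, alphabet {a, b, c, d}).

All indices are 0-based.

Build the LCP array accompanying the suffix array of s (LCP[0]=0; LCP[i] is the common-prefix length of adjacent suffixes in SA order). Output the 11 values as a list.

rank | idx | suffix
   0 |   7 | aacb
   1 |   8 | acb
   2 |   2 | acdbdaacb
   3 |  10 | b
   4 |   1 | bacdbdaacb
   5 |   5 | bdaacb
   6 |   9 | cb
   7 |   0 | cbacdbdaacb
   8 |   3 | cdbdaacb
   9 |   6 | daacb
  10 |   4 | dbdaacb

SA = [7, 8, 2, 10, 1, 5, 9, 0, 3, 6, 4]
rank  pair      lcp
   1  s[7:],s[8:]  1  'a'
   2  s[8:],s[2:]  2  'ac'
   3  s[2:],s[10:]  0  ''
   4  s[10:],s[1:]  1  'b'
   5  s[1:],s[5:]  1  'b'
   6  s[5:],s[9:]  0  ''
   7  s[9:],s[0:]  2  'cb'
   8  s[0:],s[3:]  1  'c'
   9  s[3:],s[6:]  0  ''
  10  s[6:],s[4:]  1  'd'

[0, 1, 2, 0, 1, 1, 0, 2, 1, 0, 1]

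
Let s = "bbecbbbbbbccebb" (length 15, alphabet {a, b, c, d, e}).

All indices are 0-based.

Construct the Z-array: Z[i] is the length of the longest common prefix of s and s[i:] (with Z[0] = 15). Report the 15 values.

[15, 1, 0, 0, 2, 2, 2, 2, 2, 1, 0, 0, 0, 2, 1]

Z[0]=15
i=1: fresh scan; Z[1]=1 scan→box=[1,2)
i=2: fresh scan; Z[2]=0
i=3: fresh scan; Z[3]=0
i=4: fresh scan; Z[4]=2 scan→box=[4,6)
i=5: min(r-i=1, Z[1]=1)=1; Z[5]=2 scan→box=[5,7)
i=6: min(r-i=1, Z[1]=1)=1; Z[6]=2 scan→box=[6,8)
i=7: min(r-i=1, Z[1]=1)=1; Z[7]=2 scan→box=[7,9)
i=8: min(r-i=1, Z[1]=1)=1; Z[8]=2 scan→box=[8,10)
i=9: min(r-i=1, Z[1]=1)=1; Z[9]=1
i=10: fresh scan; Z[10]=0
i=11: fresh scan; Z[11]=0
i=12: fresh scan; Z[12]=0
i=13: fresh scan; Z[13]=2 scan→box=[13,15)
i=14: min(r-i=1, Z[1]=1)=1; Z[14]=1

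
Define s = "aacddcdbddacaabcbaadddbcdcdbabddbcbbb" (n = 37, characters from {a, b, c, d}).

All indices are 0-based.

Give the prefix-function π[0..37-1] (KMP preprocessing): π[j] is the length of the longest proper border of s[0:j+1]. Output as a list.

π[0] = 0
j=1 s[j]='a': π[1]=1 (border 'a')
j=2 s[j]='c': k: 1→0; π[2]=0 (border '')
j=3 s[j]='d': π[3]=0 (border '')
j=4 s[j]='d': π[4]=0 (border '')
j=5 s[j]='c': π[5]=0 (border '')
j=6 s[j]='d': π[6]=0 (border '')
j=7 s[j]='b': π[7]=0 (border '')
j=8 s[j]='d': π[8]=0 (border '')
j=9 s[j]='d': π[9]=0 (border '')
j=10 s[j]='a': π[10]=1 (border 'a')
j=11 s[j]='c': k: 1→0; π[11]=0 (border '')
j=12 s[j]='a': π[12]=1 (border 'a')
j=13 s[j]='a': π[13]=2 (border 'aa')
j=14 s[j]='b': k: 2→1→0; π[14]=0 (border '')
j=15 s[j]='c': π[15]=0 (border '')
j=16 s[j]='b': π[16]=0 (border '')
j=17 s[j]='a': π[17]=1 (border 'a')
j=18 s[j]='a': π[18]=2 (border 'aa')
j=19 s[j]='d': k: 2→1→0; π[19]=0 (border '')
j=20 s[j]='d': π[20]=0 (border '')
j=21 s[j]='d': π[21]=0 (border '')
j=22 s[j]='b': π[22]=0 (border '')
j=23 s[j]='c': π[23]=0 (border '')
j=24 s[j]='d': π[24]=0 (border '')
j=25 s[j]='c': π[25]=0 (border '')
j=26 s[j]='d': π[26]=0 (border '')
j=27 s[j]='b': π[27]=0 (border '')
j=28 s[j]='a': π[28]=1 (border 'a')
j=29 s[j]='b': k: 1→0; π[29]=0 (border '')
j=30 s[j]='d': π[30]=0 (border '')
j=31 s[j]='d': π[31]=0 (border '')
j=32 s[j]='b': π[32]=0 (border '')
j=33 s[j]='c': π[33]=0 (border '')
j=34 s[j]='b': π[34]=0 (border '')
j=35 s[j]='b': π[35]=0 (border '')
j=36 s[j]='b': π[36]=0 (border '')

[0, 1, 0, 0, 0, 0, 0, 0, 0, 0, 1, 0, 1, 2, 0, 0, 0, 1, 2, 0, 0, 0, 0, 0, 0, 0, 0, 0, 1, 0, 0, 0, 0, 0, 0, 0, 0]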